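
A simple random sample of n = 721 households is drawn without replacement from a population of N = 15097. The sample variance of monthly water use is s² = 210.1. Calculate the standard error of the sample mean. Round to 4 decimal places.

Under SRS without replacement, Var(ȳ) = (1 − f)·s²/n with f = n/N = 721/15097 = 0.04775783.
Var(ȳ) = (1 − 0.04775783)·210.1/721 = 0.95224217·0.29140083 = 0.27748416.
SE(ȳ) = √(0.27748416) = 0.5268.

0.5268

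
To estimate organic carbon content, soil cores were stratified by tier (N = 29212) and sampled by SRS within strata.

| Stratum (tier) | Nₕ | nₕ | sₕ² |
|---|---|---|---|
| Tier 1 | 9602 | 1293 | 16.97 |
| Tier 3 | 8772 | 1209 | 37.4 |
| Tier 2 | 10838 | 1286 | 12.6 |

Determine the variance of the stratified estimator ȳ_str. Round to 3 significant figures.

Var(ȳ_str) = Σₕ Wₕ²(1 − fₕ)sₕ²/nₕ with Wₕ = Nₕ/N, N = 29212.
Tier 1: Wₕ = 0.32870053; term = 0.32870053²·(1 − 0.13465945)·16.97/1293 = 0.0012270752.
Tier 3: Wₕ = 0.30028755; term = 0.30028755²·(1 − 0.13782490)·37.4/1209 = 0.002405002.
Tier 2: Wₕ = 0.37101191; term = 0.37101191²·(1 − 0.11865658)·12.6/1286 = 0.0011886403.
Sum = 0.0048207175.

0.00482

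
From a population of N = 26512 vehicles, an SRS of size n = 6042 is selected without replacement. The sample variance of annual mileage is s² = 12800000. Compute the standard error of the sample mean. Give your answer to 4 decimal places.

Under SRS without replacement, Var(ȳ) = (1 − f)·s²/n with f = n/N = 6042/26512 = 0.22789680.
Var(ȳ) = (1 − 0.22789680)·12800000/6042 = 0.77210320·2118.5038 = 1635.7036.
SE(ȳ) = √(1635.7036) = 40.4438.

40.4438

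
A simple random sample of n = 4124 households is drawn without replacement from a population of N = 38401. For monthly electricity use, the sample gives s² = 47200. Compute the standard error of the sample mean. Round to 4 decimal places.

Under SRS without replacement, Var(ȳ) = (1 − f)·s²/n with f = n/N = 4124/38401 = 0.10739304.
Var(ȳ) = (1 − 0.10739304)·47200/4124 = 0.89260696·11.445199 = 10.216064.
SE(ȳ) = √(10.216064) = 3.1963.

3.1963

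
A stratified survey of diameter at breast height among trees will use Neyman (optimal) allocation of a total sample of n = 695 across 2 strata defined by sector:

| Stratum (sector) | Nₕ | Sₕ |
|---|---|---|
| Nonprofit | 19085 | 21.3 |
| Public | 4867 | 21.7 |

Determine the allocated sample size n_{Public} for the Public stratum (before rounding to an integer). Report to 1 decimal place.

143.3

Neyman allocation: nₕ = n·NₕSₕ / Σⱼ NⱼSⱼ.
Σ NⱼSⱼ = 19085·21.3 + 4867·21.7 = 512124.4.
n_{Public} = 695·4867·21.7 / 512124.4 = 143.3.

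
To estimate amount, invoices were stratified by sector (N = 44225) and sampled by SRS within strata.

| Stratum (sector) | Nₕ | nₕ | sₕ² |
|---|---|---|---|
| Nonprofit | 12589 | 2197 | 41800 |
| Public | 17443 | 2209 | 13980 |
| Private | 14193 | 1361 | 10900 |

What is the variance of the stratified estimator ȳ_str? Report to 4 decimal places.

Var(ȳ_str) = Σₕ Wₕ²(1 − fₕ)sₕ²/nₕ with Wₕ = Nₕ/N, N = 44225.
Nonprofit: Wₕ = 0.28465800; term = 0.28465800²·(1 − 0.17451744)·41800/2197 = 1.2726264.
Public: Wₕ = 0.39441492; term = 0.39441492²·(1 − 0.12664106)·13980/2209 = 0.85982666.
Private: Wₕ = 0.32092708; term = 0.32092708²·(1 − 0.09589234)·10900/1361 = 0.74576371.
Sum = 2.8782168.

2.8782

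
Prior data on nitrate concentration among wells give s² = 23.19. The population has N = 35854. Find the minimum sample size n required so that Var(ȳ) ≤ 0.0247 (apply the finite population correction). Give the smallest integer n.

Without fpc, n₀ = s²/D = 23.19/0.0247 = 938.8664.
With fpc, (1 − n/N)·s²/n ≤ D requires n ≥ n₀/(1 + n₀/N) = 938.8664/(1 + 938.8664/35854) = 914.9088.
Rounding up, n = 915.

915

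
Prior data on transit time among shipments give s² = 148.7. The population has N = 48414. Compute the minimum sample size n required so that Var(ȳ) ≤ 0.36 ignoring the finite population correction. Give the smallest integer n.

Without fpc, n₀ = s²/D = 148.7/0.36 = 413.0556.
Rounding up, n = 414.

414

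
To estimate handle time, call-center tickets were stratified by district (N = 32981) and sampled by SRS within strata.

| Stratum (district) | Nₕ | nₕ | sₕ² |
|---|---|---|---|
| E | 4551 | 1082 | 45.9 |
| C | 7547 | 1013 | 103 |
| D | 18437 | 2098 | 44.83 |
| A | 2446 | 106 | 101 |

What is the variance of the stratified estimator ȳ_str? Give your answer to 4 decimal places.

0.0162

Var(ȳ_str) = Σₕ Wₕ²(1 − fₕ)sₕ²/nₕ with Wₕ = Nₕ/N, N = 32981.
E: Wₕ = 0.13798854; term = 0.13798854²·(1 − 0.23774995)·45.9/1082 = 6.1569967 × 10^-4.
C: Wₕ = 0.22882872; term = 0.22882872²·(1 − 0.13422552)·103/1013 = 0.0046094979.
D: Wₕ = 0.55901883; term = 0.55901883²·(1 − 0.11379292)·44.83/2098 = 0.0059176782.
A: Wₕ = 0.07416391; term = 0.07416391²·(1 − 0.04333606)·101/106 = 0.0050137212.
Sum = 0.016156597.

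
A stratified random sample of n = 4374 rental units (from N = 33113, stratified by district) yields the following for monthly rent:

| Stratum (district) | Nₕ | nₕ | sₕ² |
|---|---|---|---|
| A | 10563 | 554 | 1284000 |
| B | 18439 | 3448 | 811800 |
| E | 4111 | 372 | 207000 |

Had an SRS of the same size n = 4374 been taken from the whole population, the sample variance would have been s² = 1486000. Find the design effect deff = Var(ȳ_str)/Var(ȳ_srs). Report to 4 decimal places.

0.9857

Var(ȳ_str) = Σ Wₕ²(1−fₕ)sₕ²/nₕ with Wₕ = Nₕ/33113:
  A: (10563/33113)²·(1−554/10563)·1284000/554 = 223.47872
  B: (18439/33113)²·(1−3448/18439)·811800/3448 = 59.35437
  E: (4111/33113)²·(1−372/4111)·207000/372 = 7.8006948
  → Var(ȳ_str) = 290.63378.
Var(ȳ_srs) = (1 − 4374/33113)·1486000/4374 = 294.85816.
deff = 290.63378 / 294.85816 = 0.9857.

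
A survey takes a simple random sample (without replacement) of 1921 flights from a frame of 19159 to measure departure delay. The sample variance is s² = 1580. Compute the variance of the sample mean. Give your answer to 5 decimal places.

Under SRS without replacement, Var(ȳ) = (1 − f)·s²/n with f = n/N = 1921/19159 = 0.10026619.
Var(ȳ) = (1 − 0.10026619)·1580/1921 = 0.89973381·0.82248829 = 0.74002052.

0.74002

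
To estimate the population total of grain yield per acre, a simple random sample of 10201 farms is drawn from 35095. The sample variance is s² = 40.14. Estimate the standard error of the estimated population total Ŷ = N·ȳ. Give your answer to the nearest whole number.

1854

Var(Ŷ) = N²·Var(ȳ) = N²·(1 − n/N)·s²/n.
f = 10201/35095 = 0.29066819; Var(ȳ) = 0.70933181·40.14/10201 = 0.0027911557.
Var(Ŷ) = 35095² · 0.0027911557 = 3.4377521 × 10^6.
SE(Ŷ) = √(3.4377521 × 10^6) = 1854.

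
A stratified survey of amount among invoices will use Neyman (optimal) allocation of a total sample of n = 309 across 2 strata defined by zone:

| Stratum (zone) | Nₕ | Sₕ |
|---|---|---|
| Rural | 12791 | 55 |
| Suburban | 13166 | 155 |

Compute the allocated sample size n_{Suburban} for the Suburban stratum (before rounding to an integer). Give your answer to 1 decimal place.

Neyman allocation: nₕ = n·NₕSₕ / Σⱼ NⱼSⱼ.
Σ NⱼSⱼ = 12791·55 + 13166·155 = 2.744235 × 10^6.
n_{Suburban} = 309·13166·155 / (2.744235 × 10^6) = 229.8.

229.8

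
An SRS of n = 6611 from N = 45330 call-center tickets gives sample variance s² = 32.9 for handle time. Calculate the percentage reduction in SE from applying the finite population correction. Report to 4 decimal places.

7.5793

f = n/N = 6611/45330 = 0.14584161.
SE_no-fpc = √(s²/n) = 0.070544697; SE_fpc = √((1−f)s²/n) = 0.065197895.
Ratio = √(1−f) = 0.92420690. Reduction = 100·(1 − 0.92420690) = 7.5793%.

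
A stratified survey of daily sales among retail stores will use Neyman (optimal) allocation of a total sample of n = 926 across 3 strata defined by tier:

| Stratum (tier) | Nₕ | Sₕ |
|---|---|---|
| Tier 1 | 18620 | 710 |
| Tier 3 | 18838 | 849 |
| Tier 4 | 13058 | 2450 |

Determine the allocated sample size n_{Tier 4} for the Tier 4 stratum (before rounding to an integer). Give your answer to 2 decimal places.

Neyman allocation: nₕ = n·NₕSₕ / Σⱼ NⱼSⱼ.
Σ NⱼSⱼ = 18620·710 + 18838·849 + 13058·2450 = 6.1205762 × 10^7.
n_{Tier 4} = 926·13058·2450 / (6.1205762 × 10^7) = 484.02.

484.02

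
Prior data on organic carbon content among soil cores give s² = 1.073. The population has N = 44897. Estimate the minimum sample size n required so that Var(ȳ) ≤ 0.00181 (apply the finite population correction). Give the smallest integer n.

Without fpc, n₀ = s²/D = 1.073/0.00181 = 592.8177.
With fpc, (1 − n/N)·s²/n ≤ D requires n ≥ n₀/(1 + n₀/N) = 592.8177/(1 + 592.8177/44897) = 585.0922.
Rounding up, n = 586.

586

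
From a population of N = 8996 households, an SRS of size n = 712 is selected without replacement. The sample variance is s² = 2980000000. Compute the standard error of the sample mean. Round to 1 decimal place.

1963.2

Under SRS without replacement, Var(ȳ) = (1 − f)·s²/n with f = n/N = 712/8996 = 0.07914629.
Var(ȳ) = (1 − 0.07914629)·2980000000/712 = 0.92085371·4.1853933 × 10^6 = 3.8541349 × 10^6.
SE(ȳ) = √(3.8541349 × 10^6) = 1963.2.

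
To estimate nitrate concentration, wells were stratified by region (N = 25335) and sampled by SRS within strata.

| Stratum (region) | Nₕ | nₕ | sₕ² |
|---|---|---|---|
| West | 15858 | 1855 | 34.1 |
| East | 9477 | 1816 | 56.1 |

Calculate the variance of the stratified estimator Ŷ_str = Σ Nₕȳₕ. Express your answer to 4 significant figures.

Var(Ŷ_str) = Σₕ Nₕ²(1 − fₕ)sₕ²/nₕ.
West: 15858²·(1 − 1855/15858)·34.1/1855 = 4.0820655 × 10^6.
East: 9477²·(1 − 1816/9477)·56.1/1816 = 2.2428662 × 10^6.
Sum = 6.3249317 × 10^6.

6.325 × 10^6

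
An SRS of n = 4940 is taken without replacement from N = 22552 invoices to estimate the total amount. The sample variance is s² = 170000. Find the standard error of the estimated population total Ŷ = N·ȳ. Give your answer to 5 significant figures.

116910

Var(Ŷ) = N²·Var(ȳ) = N²·(1 − n/N)·s²/n.
f = 4940/22552 = 0.21904931; Var(ȳ) = 0.78095069·170000/4940 = 26.874821.
Var(Ŷ) = 22552² · 26.874821 = 1.3668338 × 10^10.
SE(Ŷ) = √(1.3668338 × 10^10) = 116910.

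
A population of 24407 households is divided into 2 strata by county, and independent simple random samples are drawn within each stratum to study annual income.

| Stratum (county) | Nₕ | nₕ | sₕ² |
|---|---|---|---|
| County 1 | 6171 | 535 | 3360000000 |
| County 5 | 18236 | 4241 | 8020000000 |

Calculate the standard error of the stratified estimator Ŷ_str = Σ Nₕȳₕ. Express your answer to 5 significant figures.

Var(Ŷ_str) = Σₕ Nₕ²(1 − fₕ)sₕ²/nₕ.
County 1: 6171²·(1 − 535/6171)·3360000000/535 = 2.1842987 × 10^14.
County 5: 18236²·(1 − 4241/18236)·8020000000/4241 = 4.8262363 × 10^14.
Sum = 7.010535 × 10^14.
SE = √(7.010535 × 10^14) = 2.6477 × 10^7.

2.6477 × 10^7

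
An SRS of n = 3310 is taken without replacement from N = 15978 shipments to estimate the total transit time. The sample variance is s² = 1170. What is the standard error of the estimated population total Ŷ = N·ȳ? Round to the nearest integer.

8459

Var(Ŷ) = N²·Var(ȳ) = N²·(1 − n/N)·s²/n.
f = 3310/15978 = 0.20715984; Var(ȳ) = 0.79284016·1170/3310 = 0.28024863.
Var(Ŷ) = 15978² · 0.28024863 = 7.154649 × 10^7.
SE(Ŷ) = √(7.154649 × 10^7) = 8459.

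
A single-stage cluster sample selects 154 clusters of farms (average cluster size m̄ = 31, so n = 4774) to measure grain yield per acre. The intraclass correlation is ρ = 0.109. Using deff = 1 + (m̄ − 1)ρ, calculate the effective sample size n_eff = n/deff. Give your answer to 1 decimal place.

1118.0

deff = 1 + (31 − 1)·0.109 = 1 + 3.27 = 4.27.
n_eff = 4774 / 4.27 = 1118.0.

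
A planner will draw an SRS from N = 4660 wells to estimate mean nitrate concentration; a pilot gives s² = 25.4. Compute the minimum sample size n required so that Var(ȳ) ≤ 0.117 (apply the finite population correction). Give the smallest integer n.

Without fpc, n₀ = s²/D = 25.4/0.117 = 217.0940.
With fpc, (1 − n/N)·s²/n ≤ D requires n ≥ n₀/(1 + n₀/N) = 217.0940/(1 + 217.0940/4660) = 207.4305.
Rounding up, n = 208.

208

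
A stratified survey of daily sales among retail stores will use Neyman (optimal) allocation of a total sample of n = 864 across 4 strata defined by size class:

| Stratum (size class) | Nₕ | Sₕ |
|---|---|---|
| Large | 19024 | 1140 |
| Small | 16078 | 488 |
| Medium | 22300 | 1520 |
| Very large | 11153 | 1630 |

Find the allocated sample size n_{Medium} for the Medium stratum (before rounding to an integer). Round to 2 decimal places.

358.86

Neyman allocation: nₕ = n·NₕSₕ / Σⱼ NⱼSⱼ.
Σ NⱼSⱼ = 19024·1140 + 16078·488 + 22300·1520 + 11153·1630 = 8.1608814 × 10^7.
n_{Medium} = 864·22300·1520 / (8.1608814 × 10^7) = 358.86.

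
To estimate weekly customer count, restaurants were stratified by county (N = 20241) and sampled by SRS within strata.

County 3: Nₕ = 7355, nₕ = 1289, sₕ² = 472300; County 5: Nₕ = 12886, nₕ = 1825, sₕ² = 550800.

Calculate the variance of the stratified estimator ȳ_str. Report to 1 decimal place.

144.9

Var(ȳ_str) = Σₕ Wₕ²(1 − fₕ)sₕ²/nₕ with Wₕ = Nₕ/N, N = 20241.
County 3: Wₕ = 0.36337137; term = 0.36337137²·(1 − 0.17525493)·472300/1289 = 39.901221.
County 5: Wₕ = 0.63662863; term = 0.63662863²·(1 − 0.14162657)·550800/1825 = 104.99767.
Sum = 144.89889.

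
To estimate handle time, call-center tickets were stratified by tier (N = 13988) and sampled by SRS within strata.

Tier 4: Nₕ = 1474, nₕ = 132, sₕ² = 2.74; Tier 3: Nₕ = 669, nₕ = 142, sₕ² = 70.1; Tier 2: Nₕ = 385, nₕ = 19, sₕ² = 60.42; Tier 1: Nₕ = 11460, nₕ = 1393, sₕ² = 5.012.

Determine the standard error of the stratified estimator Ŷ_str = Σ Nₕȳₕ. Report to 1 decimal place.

1038.4

Var(Ŷ_str) = Σₕ Nₕ²(1 − fₕ)sₕ²/nₕ.
Tier 4: 1474²·(1 − 132/1474)·2.74/132 = 41060.727.
Tier 3: 669²·(1 − 142/669)·70.1/142 = 174046.95.
Tier 2: 385²·(1 − 19/385)·60.42/19 = 448093.8.
Tier 1: 11460²·(1 − 1393/11460)·5.012/1393 = 415092.26.
Sum = 1.0782937 × 10^6.
SE = √(1.0782937 × 10^6) = 1038.4.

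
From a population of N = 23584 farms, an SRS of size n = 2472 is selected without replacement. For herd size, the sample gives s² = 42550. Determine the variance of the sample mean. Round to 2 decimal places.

Under SRS without replacement, Var(ȳ) = (1 − f)·s²/n with f = n/N = 2472/23584 = 0.10481682.
Var(ȳ) = (1 − 0.10481682)·42550/2472 = 0.89518318·17.212783 = 15.408594.

15.41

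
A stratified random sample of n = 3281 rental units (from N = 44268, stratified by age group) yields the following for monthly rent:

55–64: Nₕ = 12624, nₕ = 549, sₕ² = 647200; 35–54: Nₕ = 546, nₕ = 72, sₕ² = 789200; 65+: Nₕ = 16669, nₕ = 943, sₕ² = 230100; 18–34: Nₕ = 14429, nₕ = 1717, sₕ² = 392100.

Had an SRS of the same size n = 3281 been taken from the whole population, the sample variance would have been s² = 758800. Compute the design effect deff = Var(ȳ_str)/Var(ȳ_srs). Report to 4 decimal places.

Var(ȳ_str) = Σ Wₕ²(1−fₕ)sₕ²/nₕ with Wₕ = Nₕ/44268:
  55–64: (12624/44268)²·(1−549/12624)·647200/549 = 91.700243
  35–54: (546/44268)²·(1−72/546)·789200/72 = 1.4475906
  65+: (16669/44268)²·(1−943/16669)·230100/943 = 32.64021
  18–34: (14429/44268)²·(1−1717/14429)·392100/1717 = 21.374544
  → Var(ȳ_str) = 147.16259.
Var(ȳ_srs) = (1 − 3281/44268)·758800/3281 = 214.1299.
deff = 147.16259 / 214.1299 = 0.6873.

0.6873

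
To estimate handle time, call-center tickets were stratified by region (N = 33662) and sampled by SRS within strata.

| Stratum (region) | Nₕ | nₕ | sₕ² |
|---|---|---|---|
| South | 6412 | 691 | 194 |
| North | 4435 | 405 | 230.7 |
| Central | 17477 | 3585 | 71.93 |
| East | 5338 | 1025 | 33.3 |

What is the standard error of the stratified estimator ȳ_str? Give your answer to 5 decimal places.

Var(ȳ_str) = Σₕ Wₕ²(1 − fₕ)sₕ²/nₕ with Wₕ = Nₕ/N, N = 33662.
South: Wₕ = 0.19048185; term = 0.19048185²·(1 − 0.10776669)·194/691 = 0.0090888579.
North: Wₕ = 0.13175094; term = 0.13175094²·(1 − 0.09131905)·230.7/405 = 0.008984862.
Central: Wₕ = 0.51919078; term = 0.51919078²·(1 − 0.20512674)·71.93/3585 = 0.0042990523.
East: Wₕ = 0.15857644; term = 0.15857644²·(1 − 0.19201948)·33.3/1025 = 6.6008303 × 10^-4.
Sum = 0.023032855.
SE = √(0.023032855) = 0.15177.

0.15177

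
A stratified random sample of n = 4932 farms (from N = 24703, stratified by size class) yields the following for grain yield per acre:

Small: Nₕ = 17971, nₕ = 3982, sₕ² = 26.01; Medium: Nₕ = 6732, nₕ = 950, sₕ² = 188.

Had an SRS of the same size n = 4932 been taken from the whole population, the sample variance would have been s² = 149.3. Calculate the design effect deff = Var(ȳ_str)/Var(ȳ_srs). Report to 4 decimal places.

Var(ȳ_str) = Σ Wₕ²(1−fₕ)sₕ²/nₕ with Wₕ = Nₕ/24703:
  Small: (17971/24703)²·(1−3982/17971)·26.01/3982 = 0.0026909065
  Medium: (6732/24703)²·(1−950/6732)·188/950 = 0.012622839
  → Var(ȳ_str) = 0.015313746.
Var(ȳ_srs) = (1 − 4932/24703)·149.3/4932 = 0.024227895.
deff = 0.015313746 / 0.024227895 = 0.6321.

0.6321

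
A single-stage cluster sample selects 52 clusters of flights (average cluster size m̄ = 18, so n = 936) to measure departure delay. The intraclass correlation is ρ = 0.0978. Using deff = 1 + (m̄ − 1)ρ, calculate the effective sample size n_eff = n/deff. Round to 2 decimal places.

351.54

deff = 1 + (18 − 1)·0.0978 = 1 + 1.6626 = 2.6626.
n_eff = 936 / 2.6626 = 351.54.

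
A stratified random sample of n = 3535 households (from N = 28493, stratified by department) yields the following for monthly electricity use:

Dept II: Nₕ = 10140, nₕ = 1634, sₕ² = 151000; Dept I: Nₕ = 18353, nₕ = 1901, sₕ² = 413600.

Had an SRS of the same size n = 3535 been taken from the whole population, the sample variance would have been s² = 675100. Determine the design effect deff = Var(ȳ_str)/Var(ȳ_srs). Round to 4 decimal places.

Var(ȳ_str) = Σ Wₕ²(1−fₕ)sₕ²/nₕ with Wₕ = Nₕ/28493:
  Dept II: (10140/28493)²·(1−1634/10140)·151000/1634 = 9.8177478
  Dept I: (18353/28493)²·(1−1901/18353)·413600/1901 = 80.9185
  → Var(ȳ_str) = 90.736248.
Var(ȳ_srs) = (1 − 3535/28493)·675100/3535 = 167.28242.
deff = 90.736248 / 167.28242 = 0.5424.

0.5424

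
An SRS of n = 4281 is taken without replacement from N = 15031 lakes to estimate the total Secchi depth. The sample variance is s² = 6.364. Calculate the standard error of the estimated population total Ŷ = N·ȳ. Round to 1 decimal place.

490.1

Var(Ŷ) = N²·Var(ȳ) = N²·(1 − n/N)·s²/n.
f = 4281/15031 = 0.28481139; Var(ȳ) = 0.71518861·6.364/4281 = 0.0010631769.
Var(Ŷ) = 15031² · 0.0010631769 = 240204.58.
SE(Ŷ) = √(240204.58) = 490.1.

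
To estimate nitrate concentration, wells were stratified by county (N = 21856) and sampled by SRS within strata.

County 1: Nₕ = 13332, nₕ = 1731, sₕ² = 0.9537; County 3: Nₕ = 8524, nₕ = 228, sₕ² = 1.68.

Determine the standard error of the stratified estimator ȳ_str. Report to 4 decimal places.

0.0356

Var(ȳ_str) = Σₕ Wₕ²(1 − fₕ)sₕ²/nₕ with Wₕ = Nₕ/N, N = 21856.
County 1: Wₕ = 0.60999268; term = 0.60999268²·(1 − 0.12983798)·0.9537/1731 = 1.7838736 × 10^-4.
County 3: Wₕ = 0.39000732; term = 0.39000732²·(1 − 0.02674801)·1.68/228 = 0.0010908003.
Sum = 0.0012691877.
SE = √(0.0012691877) = 0.0356.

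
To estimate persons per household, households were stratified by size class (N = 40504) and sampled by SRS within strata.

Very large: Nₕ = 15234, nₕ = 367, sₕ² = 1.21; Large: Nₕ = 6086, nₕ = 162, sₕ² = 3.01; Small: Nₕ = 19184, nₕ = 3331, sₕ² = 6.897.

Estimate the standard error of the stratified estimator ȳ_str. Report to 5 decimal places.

0.03532

Var(ȳ_str) = Σₕ Wₕ²(1 − fₕ)sₕ²/nₕ with Wₕ = Nₕ/N, N = 40504.
Very large: Wₕ = 0.37611100; term = 0.37611100²·(1 − 0.02409085)·1.21/367 = 4.5515652 × 10^-4.
Large: Wₕ = 0.15025676; term = 0.15025676²·(1 − 0.02661847)·3.01/162 = 4.0832188 × 10^-4.
Small: Wₕ = 0.47363223; term = 0.47363223²·(1 − 0.17363428)·6.897/3331 = 3.838313 × 10^-4.
Sum = 0.0012473097.
SE = √(0.0012473097) = 0.03532.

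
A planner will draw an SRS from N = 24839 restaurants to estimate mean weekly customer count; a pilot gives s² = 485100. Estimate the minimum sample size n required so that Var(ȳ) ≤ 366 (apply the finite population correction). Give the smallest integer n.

1259

Without fpc, n₀ = s²/D = 485100/366 = 1325.4098.
With fpc, (1 − n/N)·s²/n ≤ D requires n ≥ n₀/(1 + n₀/N) = 1325.4098/(1 + 1325.4098/24839) = 1258.2686.
Rounding up, n = 1259.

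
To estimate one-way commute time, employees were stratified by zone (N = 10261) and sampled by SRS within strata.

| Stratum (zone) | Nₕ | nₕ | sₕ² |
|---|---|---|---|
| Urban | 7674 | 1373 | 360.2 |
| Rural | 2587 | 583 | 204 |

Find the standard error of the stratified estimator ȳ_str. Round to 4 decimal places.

Var(ȳ_str) = Σₕ Wₕ²(1 − fₕ)sₕ²/nₕ with Wₕ = Nₕ/N, N = 10261.
Urban: Wₕ = 0.74788032; term = 0.74788032²·(1 − 0.17891582)·360.2/1373 = 0.12048281.
Rural: Wₕ = 0.25211968; term = 0.25211968²·(1 − 0.22535756)·204/583 = 0.017229647.
Sum = 0.13771246.
SE = √(0.13771246) = 0.3711.

0.3711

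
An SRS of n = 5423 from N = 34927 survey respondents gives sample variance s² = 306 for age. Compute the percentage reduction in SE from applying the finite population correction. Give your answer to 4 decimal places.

8.0906

f = n/N = 5423/34927 = 0.15526670.
SE_no-fpc = √(s²/n) = 0.23754227; SE_fpc = √((1−f)s²/n) = 0.21832362.
Ratio = √(1−f) = 0.91909374. Reduction = 100·(1 − 0.91909374) = 8.0906%.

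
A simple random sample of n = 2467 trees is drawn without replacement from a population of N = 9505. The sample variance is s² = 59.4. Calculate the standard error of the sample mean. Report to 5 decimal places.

0.13352

Under SRS without replacement, Var(ȳ) = (1 − f)·s²/n with f = n/N = 2467/9505 = 0.25954761.
Var(ȳ) = (1 − 0.25954761)·59.4/2467 = 0.74045239·0.024077827 = 0.017828485.
SE(ȳ) = √(0.017828485) = 0.13352.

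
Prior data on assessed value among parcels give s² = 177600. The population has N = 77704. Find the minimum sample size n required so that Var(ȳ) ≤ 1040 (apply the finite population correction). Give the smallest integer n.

171

Without fpc, n₀ = s²/D = 177600/1040 = 170.7692.
With fpc, (1 − n/N)·s²/n ≤ D requires n ≥ n₀/(1 + n₀/N) = 170.7692/(1 + 170.7692/77704) = 170.3947.
Rounding up, n = 171.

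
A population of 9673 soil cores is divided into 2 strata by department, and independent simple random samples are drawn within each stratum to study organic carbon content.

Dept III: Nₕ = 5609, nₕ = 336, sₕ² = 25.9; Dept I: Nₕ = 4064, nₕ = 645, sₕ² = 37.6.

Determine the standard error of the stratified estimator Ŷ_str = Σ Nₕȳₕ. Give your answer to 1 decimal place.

Var(Ŷ_str) = Σₕ Nₕ²(1 − fₕ)sₕ²/nₕ.
Dept III: 5609²·(1 − 336/5609)·25.9/336 = 2.2798365 × 10^6.
Dept I: 4064²·(1 − 645/4064)·37.6/645 = 809992.37.
Sum = 3.0898289 × 10^6.
SE = √(3.0898289 × 10^6) = 1757.8.

1757.8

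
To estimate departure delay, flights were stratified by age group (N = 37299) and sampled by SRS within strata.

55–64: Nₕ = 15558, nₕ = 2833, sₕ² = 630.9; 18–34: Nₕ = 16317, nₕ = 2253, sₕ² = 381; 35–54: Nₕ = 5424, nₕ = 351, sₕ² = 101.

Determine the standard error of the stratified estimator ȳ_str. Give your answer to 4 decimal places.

Var(ȳ_str) = Σₕ Wₕ²(1 − fₕ)sₕ²/nₕ with Wₕ = Nₕ/N, N = 37299.
55–64: Wₕ = 0.41711574; term = 0.41711574²·(1 − 0.18209281)·630.9/2833 = 0.031690649.
18–34: Wₕ = 0.43746481; term = 0.43746481²·(1 − 0.13807685)·381/2253 = 0.0278945.
35–54: Wₕ = 0.14541945; term = 0.14541945²·(1 − 0.06471239)·101/351 = 0.0056912075.
Sum = 0.065276357.
SE = √(0.065276357) = 0.2555.

0.2555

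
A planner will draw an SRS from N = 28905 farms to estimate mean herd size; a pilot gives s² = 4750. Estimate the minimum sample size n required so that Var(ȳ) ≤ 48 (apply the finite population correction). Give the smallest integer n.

Without fpc, n₀ = s²/D = 4750/48 = 98.9583.
With fpc, (1 − n/N)·s²/n ≤ D requires n ≥ n₀/(1 + n₀/N) = 98.9583/(1 + 98.9583/28905) = 98.6207.
Rounding up, n = 99.

99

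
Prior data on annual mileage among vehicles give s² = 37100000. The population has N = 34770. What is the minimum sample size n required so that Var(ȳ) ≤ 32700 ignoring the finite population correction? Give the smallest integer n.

Without fpc, n₀ = s²/D = 37100000/32700 = 1134.5566.
Rounding up, n = 1135.

1135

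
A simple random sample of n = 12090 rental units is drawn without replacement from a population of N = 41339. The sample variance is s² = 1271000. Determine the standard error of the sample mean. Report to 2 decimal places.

Under SRS without replacement, Var(ȳ) = (1 − f)·s²/n with f = n/N = 12090/41339 = 0.29245990.
Var(ȳ) = (1 − 0.29245990)·1271000/12090 = 0.70754010·105.12821 = 74.38242.
SE(ȳ) = √(74.38242) = 8.62.

8.62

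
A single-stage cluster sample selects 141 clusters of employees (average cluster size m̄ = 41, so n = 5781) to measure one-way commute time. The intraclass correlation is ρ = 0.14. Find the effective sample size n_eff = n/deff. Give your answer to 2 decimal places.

875.91

deff = 1 + (41 − 1)·0.14 = 1 + 5.6 = 6.6.
n_eff = 5781 / 6.6 = 875.91.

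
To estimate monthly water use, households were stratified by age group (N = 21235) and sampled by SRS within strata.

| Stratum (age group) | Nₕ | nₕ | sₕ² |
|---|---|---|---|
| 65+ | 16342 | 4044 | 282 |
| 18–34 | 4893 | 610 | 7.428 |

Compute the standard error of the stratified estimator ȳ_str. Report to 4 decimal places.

0.1779

Var(ȳ_str) = Σₕ Wₕ²(1 − fₕ)sₕ²/nₕ with Wₕ = Nₕ/N, N = 21235.
65+: Wₕ = 0.76957853; term = 0.76957853²·(1 − 0.24746053)·282/4044 = 0.031079436.
18–34: Wₕ = 0.23042147; term = 0.23042147²·(1 − 0.12466789)·7.428/610 = 5.6592753 × 10^-4.
Sum = 0.031645364.
SE = √(0.031645364) = 0.1779.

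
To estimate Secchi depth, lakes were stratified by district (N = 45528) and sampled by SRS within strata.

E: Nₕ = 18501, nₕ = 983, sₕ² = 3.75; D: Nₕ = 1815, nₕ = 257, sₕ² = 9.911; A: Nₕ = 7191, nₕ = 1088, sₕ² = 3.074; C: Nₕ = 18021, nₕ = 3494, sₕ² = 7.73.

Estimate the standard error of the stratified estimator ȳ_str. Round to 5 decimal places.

Var(ȳ_str) = Σₕ Wₕ²(1 − fₕ)sₕ²/nₕ with Wₕ = Nₕ/N, N = 45528.
E: Wₕ = 0.40636531; term = 0.40636531²·(1 − 0.05313226)·3.75/983 = 5.964861 × 10^-4.
D: Wₕ = 0.03986558; term = 0.03986558²·(1 − 0.14159780)·9.911/257 = 5.2610362 × 10^-5.
A: Wₕ = 0.15794676; term = 0.15794676²·(1 − 0.15130024)·3.074/1088 = 5.9820561 × 10^-5.
C: Wₕ = 0.39582235; term = 0.39582235²·(1 − 0.19388491)·7.73/3494 = 2.7941793 × 10^-4.
Sum = 9.8833495 × 10^-4.
SE = √(9.8833495 × 10^-4) = 0.03144.

0.03144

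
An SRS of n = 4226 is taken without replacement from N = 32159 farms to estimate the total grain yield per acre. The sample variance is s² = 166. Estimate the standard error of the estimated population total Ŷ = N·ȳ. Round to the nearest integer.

Var(Ŷ) = N²·Var(ȳ) = N²·(1 − n/N)·s²/n.
f = 4226/32159 = 0.13140956; Var(ȳ) = 0.86859044·166/4226 = 0.034118792.
Var(Ŷ) = 32159² · 0.034118792 = 3.5285698 × 10^7.
SE(Ŷ) = √(3.5285698 × 10^7) = 5940.

5940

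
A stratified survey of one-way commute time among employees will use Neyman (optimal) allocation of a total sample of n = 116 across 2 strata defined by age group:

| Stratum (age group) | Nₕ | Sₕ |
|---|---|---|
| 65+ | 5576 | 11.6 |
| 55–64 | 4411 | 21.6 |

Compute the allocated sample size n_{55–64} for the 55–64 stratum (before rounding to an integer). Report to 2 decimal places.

Neyman allocation: nₕ = n·NₕSₕ / Σⱼ NⱼSⱼ.
Σ NⱼSⱼ = 5576·11.6 + 4411·21.6 = 159959.2.
n_{55–64} = 116·4411·21.6 / 159959.2 = 69.09.

69.09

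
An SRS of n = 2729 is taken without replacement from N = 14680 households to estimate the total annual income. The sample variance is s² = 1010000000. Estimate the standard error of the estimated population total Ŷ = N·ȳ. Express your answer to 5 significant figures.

Var(Ŷ) = N²·Var(ȳ) = N²·(1 − n/N)·s²/n.
f = 2729/14680 = 0.18589918; Var(ȳ) = 0.81410082·1010000000/2729 = 301297.85.
Var(Ŷ) = 14680² · 301297.85 = 6.493041 × 10^13.
SE(Ŷ) = √(6.493041 × 10^13) = 8.0579 × 10^6.

8.0579 × 10^6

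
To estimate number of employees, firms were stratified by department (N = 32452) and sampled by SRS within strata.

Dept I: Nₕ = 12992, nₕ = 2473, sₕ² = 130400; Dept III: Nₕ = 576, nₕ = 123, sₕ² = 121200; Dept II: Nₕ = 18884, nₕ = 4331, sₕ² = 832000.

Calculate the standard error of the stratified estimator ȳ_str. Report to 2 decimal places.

Var(ȳ_str) = Σₕ Wₕ²(1 − fₕ)sₕ²/nₕ with Wₕ = Nₕ/N, N = 32452.
Dept I: Wₕ = 0.40034513; term = 0.40034513²·(1 − 0.19034791)·130400/2473 = 6.8425977.
Dept III: Wₕ = 0.01774929; term = 0.01774929²·(1 − 0.21354167)·121200/123 = 0.24413793.
Dept II: Wₕ = 0.58190558; term = 0.58190558²·(1 − 0.22934760)·832000/4331 = 50.130118.
Sum = 57.216854.
SE = √(57.216854) = 7.56.

7.56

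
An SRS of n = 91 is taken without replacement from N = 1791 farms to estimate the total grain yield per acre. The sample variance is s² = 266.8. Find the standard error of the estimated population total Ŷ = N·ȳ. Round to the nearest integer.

2988

Var(Ŷ) = N²·Var(ȳ) = N²·(1 − n/N)·s²/n.
f = 91/1791 = 0.05080960; Var(ȳ) = 0.94919040·266.8/91 = 2.7829011.
Var(Ŷ) = 1791² · 2.7829011 = 8.926659 × 10^6.
SE(Ŷ) = √(8.926659 × 10^6) = 2988.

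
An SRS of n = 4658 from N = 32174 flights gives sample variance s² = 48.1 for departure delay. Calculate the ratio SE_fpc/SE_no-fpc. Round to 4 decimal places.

0.9248

f = n/N = 4658/32174 = 0.14477528.
SE_no-fpc = √(s²/n) = 0.1016185; SE_fpc = √((1−f)s²/n) = 0.093975126.
Ratio = √(1−f) = 0.92478360.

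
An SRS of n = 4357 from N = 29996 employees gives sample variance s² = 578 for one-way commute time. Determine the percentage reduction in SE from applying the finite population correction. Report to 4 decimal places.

7.5475

f = n/N = 4357/29996 = 0.14525270.
SE_no-fpc = √(s²/n) = 0.36422532; SE_fpc = √((1−f)s²/n) = 0.33673558.
Ratio = √(1−f) = 0.92452545. Reduction = 100·(1 − 0.92452545) = 7.5475%.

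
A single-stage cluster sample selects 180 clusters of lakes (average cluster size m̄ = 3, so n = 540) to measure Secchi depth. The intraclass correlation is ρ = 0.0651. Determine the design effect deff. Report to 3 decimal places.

deff = 1 + (3 − 1)·0.0651 = 1 + 0.1302 = 1.1302.

1.130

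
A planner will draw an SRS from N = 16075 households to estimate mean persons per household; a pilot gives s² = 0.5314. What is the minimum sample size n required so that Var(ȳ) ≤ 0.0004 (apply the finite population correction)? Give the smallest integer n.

Without fpc, n₀ = s²/D = 0.5314/0.0004 = 1328.5000.
With fpc, (1 − n/N)·s²/n ≤ D requires n ≥ n₀/(1 + n₀/N) = 1328.5000/(1 + 1328.5000/16075) = 1227.0887.
Rounding up, n = 1228.

1228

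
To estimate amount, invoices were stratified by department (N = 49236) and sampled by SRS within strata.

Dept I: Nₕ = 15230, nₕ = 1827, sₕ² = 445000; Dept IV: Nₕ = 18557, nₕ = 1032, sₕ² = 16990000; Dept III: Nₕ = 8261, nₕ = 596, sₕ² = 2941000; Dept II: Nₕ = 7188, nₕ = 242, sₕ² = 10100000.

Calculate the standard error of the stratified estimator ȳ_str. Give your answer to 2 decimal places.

56.72

Var(ȳ_str) = Σₕ Wₕ²(1 − fₕ)sₕ²/nₕ with Wₕ = Nₕ/N, N = 49236.
Dept I: Wₕ = 0.30932651; term = 0.30932651²·(1 − 0.11996060)·445000/1827 = 20.509632.
Dept IV: Wₕ = 0.37689902; term = 0.37689902²·(1 − 0.05561244)·16990000/1032 = 2208.5841.
Dept III: Wₕ = 0.16778374; term = 0.16778374²·(1 − 0.07214623)·2941000/596 = 128.89261.
Dept II: Wₕ = 0.14599074; term = 0.14599074²·(1 − 0.03366722)·10100000/242 = 859.57412.
Sum = 3217.5605.
SE = √(3217.5605) = 56.72.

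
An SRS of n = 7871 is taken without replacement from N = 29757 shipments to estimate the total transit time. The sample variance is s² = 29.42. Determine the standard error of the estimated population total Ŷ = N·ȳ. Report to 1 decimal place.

1560.2

Var(Ŷ) = N²·Var(ȳ) = N²·(1 − n/N)·s²/n.
f = 7871/29757 = 0.26450919; Var(ȳ) = 0.73549081·29.42/7871 = 0.0027490966.
Var(Ŷ) = 29757² · 0.0027490966 = 2.4342674 × 10^6.
SE(Ŷ) = √(2.4342674 × 10^6) = 1560.2.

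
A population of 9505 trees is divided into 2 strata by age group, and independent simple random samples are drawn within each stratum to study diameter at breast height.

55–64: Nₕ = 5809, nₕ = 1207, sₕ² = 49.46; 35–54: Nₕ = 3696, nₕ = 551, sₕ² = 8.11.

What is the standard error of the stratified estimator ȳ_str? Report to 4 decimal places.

Var(ȳ_str) = Σₕ Wₕ²(1 − fₕ)sₕ²/nₕ with Wₕ = Nₕ/N, N = 9505.
55–64: Wₕ = 0.61115203; term = 0.61115203²·(1 − 0.20778103)·49.46/1207 = 0.012125247.
35–54: Wₕ = 0.38884797; term = 0.38884797²·(1 − 0.14908009)·8.11/551 = 0.0018937281.
Sum = 0.014018975.
SE = √(0.014018975) = 0.1184.

0.1184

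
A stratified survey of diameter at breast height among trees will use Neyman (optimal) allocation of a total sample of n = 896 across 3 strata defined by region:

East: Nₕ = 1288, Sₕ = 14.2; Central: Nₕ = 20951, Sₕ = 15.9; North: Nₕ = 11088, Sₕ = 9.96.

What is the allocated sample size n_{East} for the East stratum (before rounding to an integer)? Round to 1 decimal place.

35.5

Neyman allocation: nₕ = n·NₕSₕ / Σⱼ NⱼSⱼ.
Σ NⱼSⱼ = 1288·14.2 + 20951·15.9 + 11088·9.96 = 461846.98.
n_{East} = 896·1288·14.2 / 461846.98 = 35.5.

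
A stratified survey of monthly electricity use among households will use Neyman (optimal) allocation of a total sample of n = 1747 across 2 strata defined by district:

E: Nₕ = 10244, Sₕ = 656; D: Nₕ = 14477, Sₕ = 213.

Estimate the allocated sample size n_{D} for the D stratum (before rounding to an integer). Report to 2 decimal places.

549.49

Neyman allocation: nₕ = n·NₕSₕ / Σⱼ NⱼSⱼ.
Σ NⱼSⱼ = 10244·656 + 14477·213 = 9.803665 × 10^6.
n_{D} = 1747·14477·213 / (9.803665 × 10^6) = 549.49.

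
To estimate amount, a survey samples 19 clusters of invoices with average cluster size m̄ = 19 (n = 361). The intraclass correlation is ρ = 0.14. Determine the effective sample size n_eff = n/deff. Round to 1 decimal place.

102.6

deff = 1 + (19 − 1)·0.14 = 1 + 2.52 = 3.52.
n_eff = 361 / 3.52 = 102.6.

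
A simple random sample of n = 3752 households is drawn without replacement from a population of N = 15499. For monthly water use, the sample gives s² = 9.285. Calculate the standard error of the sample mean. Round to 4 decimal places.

Under SRS without replacement, Var(ȳ) = (1 − f)·s²/n with f = n/N = 3752/15499 = 0.24208013.
Var(ȳ) = (1 − 0.24208013)·9.285/3752 = 0.75791987·0.0024746802 = 0.0018756093.
SE(ȳ) = √(0.0018756093) = 0.0433.

0.0433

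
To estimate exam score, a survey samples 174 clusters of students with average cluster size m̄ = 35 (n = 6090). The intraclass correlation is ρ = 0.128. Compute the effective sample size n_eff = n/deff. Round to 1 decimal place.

deff = 1 + (35 − 1)·0.128 = 1 + 4.352 = 5.352.
n_eff = 6090 / 5.352 = 1137.9.

1137.9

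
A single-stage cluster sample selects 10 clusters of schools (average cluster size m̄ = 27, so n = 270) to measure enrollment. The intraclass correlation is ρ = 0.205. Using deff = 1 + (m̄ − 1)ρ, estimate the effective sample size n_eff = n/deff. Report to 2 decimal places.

42.65

deff = 1 + (27 − 1)·0.205 = 1 + 5.33 = 6.33.
n_eff = 270 / 6.33 = 42.65.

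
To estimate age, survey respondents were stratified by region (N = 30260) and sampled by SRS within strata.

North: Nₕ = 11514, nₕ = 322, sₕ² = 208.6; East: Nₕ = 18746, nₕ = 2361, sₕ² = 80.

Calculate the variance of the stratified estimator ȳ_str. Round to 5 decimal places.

0.10254

Var(ȳ_str) = Σₕ Wₕ²(1 − fₕ)sₕ²/nₕ with Wₕ = Nₕ/N, N = 30260.
North: Wₕ = 0.38050231; term = 0.38050231²·(1 − 0.02796595)·208.6/322 = 0.091170537.
East: Wₕ = 0.61949769; term = 0.61949769²·(1 − 0.12594687)·80/2361 = 0.011366093.
Sum = 0.10253663.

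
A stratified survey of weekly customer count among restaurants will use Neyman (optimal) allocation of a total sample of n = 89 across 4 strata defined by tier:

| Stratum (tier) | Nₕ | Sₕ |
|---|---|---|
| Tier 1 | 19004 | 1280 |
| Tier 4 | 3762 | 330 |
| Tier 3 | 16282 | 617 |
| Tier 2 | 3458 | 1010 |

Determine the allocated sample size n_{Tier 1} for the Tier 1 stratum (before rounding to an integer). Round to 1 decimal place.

55.4

Neyman allocation: nₕ = n·NₕSₕ / Σⱼ NⱼSⱼ.
Σ NⱼSⱼ = 19004·1280 + 3762·330 + 16282·617 + 3458·1010 = 3.9105154 × 10^7.
n_{Tier 1} = 89·19004·1280 / (3.9105154 × 10^7) = 55.4.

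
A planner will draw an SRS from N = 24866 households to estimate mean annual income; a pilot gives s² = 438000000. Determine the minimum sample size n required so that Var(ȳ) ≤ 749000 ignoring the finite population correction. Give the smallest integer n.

585

Without fpc, n₀ = s²/D = 438000000/749000 = 584.7797.
Rounding up, n = 585.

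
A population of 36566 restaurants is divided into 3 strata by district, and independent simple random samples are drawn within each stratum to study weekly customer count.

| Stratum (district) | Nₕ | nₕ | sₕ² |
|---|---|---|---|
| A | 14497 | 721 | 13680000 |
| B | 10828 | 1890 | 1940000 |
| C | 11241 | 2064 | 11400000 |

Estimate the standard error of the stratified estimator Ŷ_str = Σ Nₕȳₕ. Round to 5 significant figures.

2.1115 × 10^6

Var(Ŷ_str) = Σₕ Nₕ²(1 − fₕ)sₕ²/nₕ.
A: 14497²·(1 − 721/14497)·13680000/721 = 3.7892399 × 10^12.
B: 10828²·(1 − 1890/10828)·1940000/1890 = 9.9340999 × 10^10.
C: 11241²·(1 − 2064/11241)·11400000/2064 = 5.6977165 × 10^11.
Sum = 4.4583525 × 10^12.
SE = √(4.4583525 × 10^12) = 2.1115 × 10^6.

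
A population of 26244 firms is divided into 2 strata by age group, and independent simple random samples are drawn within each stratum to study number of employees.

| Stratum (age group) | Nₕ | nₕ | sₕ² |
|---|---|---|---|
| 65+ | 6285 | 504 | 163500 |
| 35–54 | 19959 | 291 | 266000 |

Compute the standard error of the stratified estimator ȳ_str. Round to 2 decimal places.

Var(ȳ_str) = Σₕ Wₕ²(1 − fₕ)sₕ²/nₕ with Wₕ = Nₕ/N, N = 26244.
65+: Wₕ = 0.23948331; term = 0.23948331²·(1 − 0.08019093)·163500/504 = 17.113365.
35–54: Wₕ = 0.76051669; term = 0.76051669²·(1 − 0.01457989)·266000/291 = 520.98782.
Sum = 538.10119.
SE = √(538.10119) = 23.20.

23.20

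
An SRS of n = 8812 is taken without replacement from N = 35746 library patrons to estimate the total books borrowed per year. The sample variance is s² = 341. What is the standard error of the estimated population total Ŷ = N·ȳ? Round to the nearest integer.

6104

Var(Ŷ) = N²·Var(ȳ) = N²·(1 − n/N)·s²/n.
f = 8812/35746 = 0.24651709; Var(ȳ) = 0.75348291·341/8812 = 0.029157702.
Var(Ŷ) = 35746² · 0.029157702 = 3.7257027 × 10^7.
SE(Ŷ) = √(3.7257027 × 10^7) = 6104.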